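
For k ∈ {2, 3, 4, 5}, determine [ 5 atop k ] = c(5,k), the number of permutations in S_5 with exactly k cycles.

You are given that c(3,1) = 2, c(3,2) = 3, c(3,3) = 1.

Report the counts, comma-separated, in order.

i=4: T(4,1)=0+3·2=6 | T(4,2)=2+3·3=11 | T(4,3)=3+3·1=6 | T(4,4)=1+3·0=1
i=5: T(5,2)=6+4·11=50 | T(5,3)=11+4·6=35 | T(5,4)=6+4·1=10 | T(5,5)=1+4·0=1
Read c(5,2) = 50, c(5,3) = 35, c(5,4) = 10, c(5,5) = 1.

50, 35, 10, 1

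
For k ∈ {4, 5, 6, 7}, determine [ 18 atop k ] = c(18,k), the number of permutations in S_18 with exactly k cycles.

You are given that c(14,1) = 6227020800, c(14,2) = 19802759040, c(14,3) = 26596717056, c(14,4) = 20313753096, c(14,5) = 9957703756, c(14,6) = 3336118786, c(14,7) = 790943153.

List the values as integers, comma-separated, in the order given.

[15] T[15,1]:14*6227020800+0=87178291200 · T[15,2]:14*19802759040+6227020800=283465647360 · T[15,3]:14*26596717056+19802759040=392156797824 · T[15,4]:14*20313753096+26596717056=310989260400 · T[15,5]:14*9957703756+20313753096=159721605680 · T[15,6]:14*3336118786+9957703756=56663366760 · T[15,7]:14*790943153+3336118786=14409322928
[16] T[16,2]:15*283465647360+87178291200=4339163001600 · T[16,3]:15*392156797824+283465647360=6165817614720 · T[16,4]:15*310989260400+392156797824=5056995703824 · T[16,5]:15*159721605680+310989260400=2706813345600 · T[16,6]:15*56663366760+159721605680=1009672107080 · T[16,7]:15*14409322928+56663366760=272803210680
[17] T[17,3]:16*6165817614720+4339163001600=102992244837120 · T[17,4]:16*5056995703824+6165817614720=87077748875904 · T[17,5]:16*2706813345600+5056995703824=48366009233424 · T[17,6]:16*1009672107080+2706813345600=18861567058880 · T[17,7]:16*272803210680+1009672107080=5374523477960
[18] T[18,4]:17*87077748875904+102992244837120=1583313975727488 · T[18,5]:17*48366009233424+87077748875904=909299905844112 · T[18,6]:17*18861567058880+48366009233424=369012649234384 · T[18,7]:17*5374523477960+18861567058880=110228466184200
Read c(18,4) = 1583313975727488, c(18,5) = 909299905844112, c(18,6) = 369012649234384, c(18,7) = 110228466184200.

1583313975727488, 909299905844112, 369012649234384, 110228466184200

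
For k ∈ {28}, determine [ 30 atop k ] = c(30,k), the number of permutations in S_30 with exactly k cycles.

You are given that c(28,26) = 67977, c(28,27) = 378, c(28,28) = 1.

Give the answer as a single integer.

i=29: T(29,27)=67977+28·378=78561 | T(29,28)=378+28·1=406
i=30: T(30,28)=78561+29·406=90335
Read c(30,28) = 90335.

90335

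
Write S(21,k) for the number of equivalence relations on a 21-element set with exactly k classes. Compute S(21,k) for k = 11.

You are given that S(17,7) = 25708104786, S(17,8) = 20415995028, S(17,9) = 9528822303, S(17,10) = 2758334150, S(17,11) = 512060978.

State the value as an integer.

[18] T[18,8]:8*20415995028+25708104786=189036065010 · T[18,9]:9*9528822303+20415995028=106175395755 · T[18,10]:10*2758334150+9528822303=37112163803 · T[18,11]:11*512060978+2758334150=8391004908
[19] T[19,9]:9*106175395755+189036065010=1144614626805 · T[19,10]:10*37112163803+106175395755=477297033785 · T[19,11]:11*8391004908+37112163803=129413217791
[20] T[20,10]:10*477297033785+1144614626805=5917584964655 · T[20,11]:11*129413217791+477297033785=1900842429486
[21] T[21,11]:11*1900842429486+5917584964655=26826851689001
Read S(21,11) = 26826851689001.

26826851689001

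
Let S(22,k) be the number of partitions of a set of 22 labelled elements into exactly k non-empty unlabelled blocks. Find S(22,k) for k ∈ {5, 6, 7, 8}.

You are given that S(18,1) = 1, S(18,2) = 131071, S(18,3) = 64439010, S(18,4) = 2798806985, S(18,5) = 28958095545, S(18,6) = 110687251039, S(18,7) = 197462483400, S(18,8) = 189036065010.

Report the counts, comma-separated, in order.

i=19: T(19,2)=1+2·131071=262143 | T(19,3)=131071+3·64439010=193448101 | T(19,4)=64439010+4·2798806985=11259666950 | T(19,5)=2798806985+5·28958095545=147589284710 | T(19,6)=28958095545+6·110687251039=693081601779 | T(19,7)=110687251039+7·197462483400=1492924634839 | T(19,8)=197462483400+8·189036065010=1709751003480
i=20: T(20,3)=262143+3·193448101=580606446 | T(20,4)=193448101+4·11259666950=45232115901 | T(20,5)=11259666950+5·147589284710=749206090500 | T(20,6)=147589284710+6·693081601779=4306078895384 | T(20,7)=693081601779+7·1492924634839=11143554045652 | T(20,8)=1492924634839+8·1709751003480=15170932662679
i=21: T(21,4)=580606446+4·45232115901=181509070050 | T(21,5)=45232115901+5·749206090500=3791262568401 | T(21,6)=749206090500+6·4306078895384=26585679462804 | T(21,7)=4306078895384+7·11143554045652=82310957214948 | T(21,8)=11143554045652+8·15170932662679=132511015347084
i=22: T(22,5)=181509070050+5·3791262568401=19137821912055 | T(22,6)=3791262568401+6·26585679462804=163305339345225 | T(22,7)=26585679462804+7·82310957214948=602762379967440 | T(22,8)=82310957214948+8·132511015347084=1142399079991620
Read S(22,5) = 19137821912055, S(22,6) = 163305339345225, S(22,7) = 602762379967440, S(22,8) = 1142399079991620.

19137821912055, 163305339345225, 602762379967440, 1142399079991620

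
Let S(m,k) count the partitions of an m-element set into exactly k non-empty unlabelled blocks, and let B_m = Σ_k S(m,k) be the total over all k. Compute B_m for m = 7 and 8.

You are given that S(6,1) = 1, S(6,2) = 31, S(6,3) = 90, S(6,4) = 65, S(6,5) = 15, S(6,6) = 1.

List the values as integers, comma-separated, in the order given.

877, 4140

i=7: T(7,1)=0+1·1=1 | T(7,2)=1+2·31=63 | T(7,3)=31+3·90=301 | T(7,4)=90+4·65=350 | T(7,5)=65+5·15=140 | T(7,6)=15+6·1=21 | T(7,7)=1+7·0=1
i=8: T(8,1)=0+1·1=1 | T(8,2)=1+2·63=127 | T(8,3)=63+3·301=966 | T(8,4)=301+4·350=1701 | T(8,5)=350+5·140=1050 | T(8,6)=140+6·21=266 | T(8,7)=21+7·1=28 | T(8,8)=1+8·0=1
B_7 = ΣS(7,k) = 1+63+301+350+140+21+1 = 877
B_8 = ΣS(8,k) = 1+127+966+1701+1050+266+28+1 = 4140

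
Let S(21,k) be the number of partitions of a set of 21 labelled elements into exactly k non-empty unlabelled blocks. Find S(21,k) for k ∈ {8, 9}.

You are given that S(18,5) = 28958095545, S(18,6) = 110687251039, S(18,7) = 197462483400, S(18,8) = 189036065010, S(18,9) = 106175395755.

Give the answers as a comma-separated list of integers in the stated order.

i=19: T(19,6)=28958095545+6·110687251039=693081601779 | T(19,7)=110687251039+7·197462483400=1492924634839 | T(19,8)=197462483400+8·189036065010=1709751003480 | T(19,9)=189036065010+9·106175395755=1144614626805
i=20: T(20,7)=693081601779+7·1492924634839=11143554045652 | T(20,8)=1492924634839+8·1709751003480=15170932662679 | T(20,9)=1709751003480+9·1144614626805=12011282644725
i=21: T(21,8)=11143554045652+8·15170932662679=132511015347084 | T(21,9)=15170932662679+9·12011282644725=123272476465204
Read S(21,8) = 132511015347084, S(21,9) = 123272476465204.

132511015347084, 123272476465204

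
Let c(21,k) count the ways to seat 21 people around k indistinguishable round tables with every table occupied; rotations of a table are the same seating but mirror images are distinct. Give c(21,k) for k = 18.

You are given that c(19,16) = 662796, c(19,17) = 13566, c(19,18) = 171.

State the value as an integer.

1256850

@20  (20,17):13566·19+662796→920550, (20,18):171·19+13566→16815
@21  (21,18):16815·20+920550→1256850
Read c(21,18) = 1256850.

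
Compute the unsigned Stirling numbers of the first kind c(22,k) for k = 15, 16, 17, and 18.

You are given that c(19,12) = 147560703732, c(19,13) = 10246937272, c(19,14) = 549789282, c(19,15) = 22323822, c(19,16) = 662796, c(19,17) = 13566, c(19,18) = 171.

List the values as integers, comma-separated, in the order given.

1599718388730, 75289668850, 2792167686, 79721796

i=20: T(20,13)=147560703732+19·10246937272=342252511900 | T(20,14)=10246937272+19·549789282=20692933630 | T(20,15)=549789282+19·22323822=973941900 | T(20,16)=22323822+19·662796=34916946 | T(20,17)=662796+19·13566=920550 | T(20,18)=13566+19·171=16815
i=21: T(21,14)=342252511900+20·20692933630=756111184500 | T(21,15)=20692933630+20·973941900=40171771630 | T(21,16)=973941900+20·34916946=1672280820 | T(21,17)=34916946+20·920550=53327946 | T(21,18)=920550+20·16815=1256850
i=22: T(22,15)=756111184500+21·40171771630=1599718388730 | T(22,16)=40171771630+21·1672280820=75289668850 | T(22,17)=1672280820+21·53327946=2792167686 | T(22,18)=53327946+21·1256850=79721796
Read c(22,15) = 1599718388730, c(22,16) = 75289668850, c(22,17) = 2792167686, c(22,18) = 79721796.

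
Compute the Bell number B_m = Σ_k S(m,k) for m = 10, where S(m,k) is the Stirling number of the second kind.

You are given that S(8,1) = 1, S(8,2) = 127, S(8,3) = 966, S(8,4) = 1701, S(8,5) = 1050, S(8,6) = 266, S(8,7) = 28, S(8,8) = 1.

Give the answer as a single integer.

[9] T[9,1]:1*1+0=1 · T[9,2]:2*127+1=255 · T[9,3]:3*966+127=3025 · T[9,4]:4*1701+966=7770 · T[9,5]:5*1050+1701=6951 · T[9,6]:6*266+1050=2646 · T[9,7]:7*28+266=462 · T[9,8]:8*1+28=36 · T[9,9]:9*0+1=1
[10] T[10,1]:1*1+0=1 · T[10,2]:2*255+1=511 · T[10,3]:3*3025+255=9330 · T[10,4]:4*7770+3025=34105 · T[10,5]:5*6951+7770=42525 · T[10,6]:6*2646+6951=22827 · T[10,7]:7*462+2646=5880 · T[10,8]:8*36+462=750 · T[10,9]:9*1+36=45 · T[10,10]:10*0+1=1
B_10 = ΣS(10,k) = 1+511+9330+34105+42525+22827+5880+750+45+1 = 115975

115975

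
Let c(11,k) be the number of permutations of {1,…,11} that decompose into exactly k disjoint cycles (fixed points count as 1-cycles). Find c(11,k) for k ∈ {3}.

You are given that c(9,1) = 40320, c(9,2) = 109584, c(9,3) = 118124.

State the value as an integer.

12753576

i=10: T(10,2)=40320+9·109584=1026576 | T(10,3)=109584+9·118124=1172700
i=11: T(11,3)=1026576+10·1172700=12753576
Read c(11,3) = 12753576.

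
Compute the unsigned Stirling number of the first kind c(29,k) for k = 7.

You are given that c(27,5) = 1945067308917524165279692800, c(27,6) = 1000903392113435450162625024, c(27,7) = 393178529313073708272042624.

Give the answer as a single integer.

354237722035840197377888292864

[28] T[28,6]:27*1000903392113435450162625024+1945067308917524165279692800=28969458895980281319670568448 · T[28,7]:27*393178529313073708272042624+1000903392113435450162625024=11616723683566425573507775872
[29] T[29,7]:28*11616723683566425573507775872+28969458895980281319670568448=354237722035840197377888292864
Read c(29,7) = 354237722035840197377888292864.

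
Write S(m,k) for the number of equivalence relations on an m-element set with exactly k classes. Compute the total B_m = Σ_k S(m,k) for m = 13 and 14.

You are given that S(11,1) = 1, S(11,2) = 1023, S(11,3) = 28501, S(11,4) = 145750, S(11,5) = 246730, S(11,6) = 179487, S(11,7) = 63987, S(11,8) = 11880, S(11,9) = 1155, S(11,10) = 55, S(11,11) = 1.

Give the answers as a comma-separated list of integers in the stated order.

r12: T_12,1=1×1+0=1; T_12,2=2×1023+1=2047; T_12,3=3×28501+1023=86526; T_12,4=4×145750+28501=611501; T_12,5=5×246730+145750=1379400; T_12,6=6×179487+246730=1323652; T_12,7=7×63987+179487=627396; T_12,8=8×11880+63987=159027; T_12,9=9×1155+11880=22275; T_12,10=10×55+1155=1705; T_12,11=11×1+55=66; T_12,12=12×0+1=1
r13: T_13,1=1×1+0=1; T_13,2=2×2047+1=4095; T_13,3=3×86526+2047=261625; T_13,4=4×611501+86526=2532530; T_13,5=5×1379400+611501=7508501; T_13,6=6×1323652+1379400=9321312; T_13,7=7×627396+1323652=5715424; T_13,8=8×159027+627396=1899612; T_13,9=9×22275+159027=359502; T_13,10=10×1705+22275=39325; T_13,11=11×66+1705=2431; T_13,12=12×1+66=78; T_13,13=13×0+1=1
r14: T_14,1=1×1+0=1; T_14,2=2×4095+1=8191; T_14,3=3×261625+4095=788970; T_14,4=4×2532530+261625=10391745; T_14,5=5×7508501+2532530=40075035; T_14,6=6×9321312+7508501=63436373; T_14,7=7×5715424+9321312=49329280; T_14,8=8×1899612+5715424=20912320; T_14,9=9×359502+1899612=5135130; T_14,10=10×39325+359502=752752; T_14,11=11×2431+39325=66066; T_14,12=12×78+2431=3367; T_14,13=13×1+78=91; T_14,14=14×0+1=1
B_13 = ΣS(13,k) = 1+4095+261625+2532530+7508501+9321312+5715424+1899612+359502+39325+2431+78+1 = 27644437
B_14 = ΣS(14,k) = 1+8191+788970+10391745+40075035+63436373+49329280+20912320+5135130+752752+66066+3367+91+1 = 190899322

27644437, 190899322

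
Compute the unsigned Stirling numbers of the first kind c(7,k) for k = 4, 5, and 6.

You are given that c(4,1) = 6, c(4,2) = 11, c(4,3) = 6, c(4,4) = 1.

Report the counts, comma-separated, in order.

r5: T_5,2=4×11+6=50; T_5,3=4×6+11=35; T_5,4=4×1+6=10; T_5,5=4×0+1=1
r6: T_6,3=5×35+50=225; T_6,4=5×10+35=85; T_6,5=5×1+10=15; T_6,6=5×0+1=1
r7: T_7,4=6×85+225=735; T_7,5=6×15+85=175; T_7,6=6×1+15=21
Read c(7,4) = 735, c(7,5) = 175, c(7,6) = 21.

735, 175, 21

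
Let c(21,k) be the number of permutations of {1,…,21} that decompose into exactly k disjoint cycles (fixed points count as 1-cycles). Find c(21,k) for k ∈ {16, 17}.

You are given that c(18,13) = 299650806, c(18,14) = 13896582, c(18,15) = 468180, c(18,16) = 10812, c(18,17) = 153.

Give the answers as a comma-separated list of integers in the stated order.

1672280820, 53327946

@19  (19,14):13896582·18+299650806→549789282, (19,15):468180·18+13896582→22323822, (19,16):10812·18+468180→662796, (19,17):153·18+10812→13566
@20  (20,15):22323822·19+549789282→973941900, (20,16):662796·19+22323822→34916946, (20,17):13566·19+662796→920550
@21  (21,16):34916946·20+973941900→1672280820, (21,17):920550·20+34916946→53327946
Read c(21,16) = 1672280820, c(21,17) = 53327946.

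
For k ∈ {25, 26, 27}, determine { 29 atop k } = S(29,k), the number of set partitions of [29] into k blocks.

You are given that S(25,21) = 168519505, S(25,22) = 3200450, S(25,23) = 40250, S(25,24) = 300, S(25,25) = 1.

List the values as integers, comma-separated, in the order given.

626551380, 8336601, 74907

r26: T_26,22=22×3200450+168519505=238929405; T_26,23=23×40250+3200450=4126200; T_26,24=24×300+40250=47450; T_26,25=25×1+300=325; T_26,26=26×0+1=1
r27: T_27,23=23×4126200+238929405=333832005; T_27,24=24×47450+4126200=5265000; T_27,25=25×325+47450=55575; T_27,26=26×1+325=351; T_27,27=27×0+1=1
r28: T_28,24=24×5265000+333832005=460192005; T_28,25=25×55575+5265000=6654375; T_28,26=26×351+55575=64701; T_28,27=27×1+351=378
r29: T_29,25=25×6654375+460192005=626551380; T_29,26=26×64701+6654375=8336601; T_29,27=27×378+64701=74907
Read S(29,25) = 626551380, S(29,26) = 8336601, S(29,27) = 74907.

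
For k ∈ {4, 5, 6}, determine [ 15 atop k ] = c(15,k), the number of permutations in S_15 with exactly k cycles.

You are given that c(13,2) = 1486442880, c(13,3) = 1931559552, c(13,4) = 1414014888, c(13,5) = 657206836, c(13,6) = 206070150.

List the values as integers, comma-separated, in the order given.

[14] T[14,3]:13*1931559552+1486442880=26596717056 · T[14,4]:13*1414014888+1931559552=20313753096 · T[14,5]:13*657206836+1414014888=9957703756 · T[14,6]:13*206070150+657206836=3336118786
[15] T[15,4]:14*20313753096+26596717056=310989260400 · T[15,5]:14*9957703756+20313753096=159721605680 · T[15,6]:14*3336118786+9957703756=56663366760
Read c(15,4) = 310989260400, c(15,5) = 159721605680, c(15,6) = 56663366760.

310989260400, 159721605680, 56663366760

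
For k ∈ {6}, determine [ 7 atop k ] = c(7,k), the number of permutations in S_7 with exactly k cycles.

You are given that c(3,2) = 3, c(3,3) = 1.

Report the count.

21

@4  (4,3):1·3+3→6, (4,4):0·3+1→1
@5  (5,4):1·4+6→10, (5,5):0·4+1→1
@6  (6,5):1·5+10→15, (6,6):0·5+1→1
@7  (7,6):1·6+15→21
Read c(7,6) = 21.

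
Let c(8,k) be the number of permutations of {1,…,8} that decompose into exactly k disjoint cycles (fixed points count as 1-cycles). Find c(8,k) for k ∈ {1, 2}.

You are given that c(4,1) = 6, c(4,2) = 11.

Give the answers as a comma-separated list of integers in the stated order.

row 5: T[5][1]=4·6+0=24  T[5][2]=4·11+6=50
row 6: T[6][1]=5·24+0=120  T[6][2]=5·50+24=274
row 7: T[7][1]=6·120+0=720  T[7][2]=6·274+120=1764
row 8: T[8][1]=7·720+0=5040  T[8][2]=7·1764+720=13068
Read c(8,1) = 5040, c(8,2) = 13068.

5040, 13068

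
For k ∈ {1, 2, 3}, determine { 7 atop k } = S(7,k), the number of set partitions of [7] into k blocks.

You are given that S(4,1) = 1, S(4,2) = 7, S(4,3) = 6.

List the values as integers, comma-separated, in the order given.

1, 63, 301

row 5: T[5][1]=1·1+0=1  T[5][2]=2·7+1=15  T[5][3]=3·6+7=25
row 6: T[6][1]=1·1+0=1  T[6][2]=2·15+1=31  T[6][3]=3·25+15=90
row 7: T[7][1]=1·1+0=1  T[7][2]=2·31+1=63  T[7][3]=3·90+31=301
Read S(7,1) = 1, S(7,2) = 63, S(7,3) = 301.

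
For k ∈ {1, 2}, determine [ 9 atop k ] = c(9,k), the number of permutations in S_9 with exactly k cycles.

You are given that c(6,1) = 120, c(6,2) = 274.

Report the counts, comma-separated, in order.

@7  (7,1):120·6+0→720, (7,2):274·6+120→1764
@8  (8,1):720·7+0→5040, (8,2):1764·7+720→13068
@9  (9,1):5040·8+0→40320, (9,2):13068·8+5040→109584
Read c(9,1) = 40320, c(9,2) = 109584.

40320, 109584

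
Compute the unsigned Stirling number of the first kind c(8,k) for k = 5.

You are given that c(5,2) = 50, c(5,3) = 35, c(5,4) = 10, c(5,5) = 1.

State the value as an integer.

@6  (6,3):35·5+50→225, (6,4):10·5+35→85, (6,5):1·5+10→15
@7  (7,4):85·6+225→735, (7,5):15·6+85→175
@8  (8,5):175·7+735→1960
Read c(8,5) = 1960.

1960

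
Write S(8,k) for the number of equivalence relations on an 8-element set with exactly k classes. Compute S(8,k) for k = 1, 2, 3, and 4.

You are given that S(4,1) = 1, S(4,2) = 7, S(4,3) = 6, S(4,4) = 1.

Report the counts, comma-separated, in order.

1, 127, 966, 1701

r5: T_5,1=1×1+0=1; T_5,2=2×7+1=15; T_5,3=3×6+7=25; T_5,4=4×1+6=10
r6: T_6,1=1×1+0=1; T_6,2=2×15+1=31; T_6,3=3×25+15=90; T_6,4=4×10+25=65
r7: T_7,1=1×1+0=1; T_7,2=2×31+1=63; T_7,3=3×90+31=301; T_7,4=4×65+90=350
r8: T_8,1=1×1+0=1; T_8,2=2×63+1=127; T_8,3=3×301+63=966; T_8,4=4×350+301=1701
Read S(8,1) = 1, S(8,2) = 127, S(8,3) = 966, S(8,4) = 1701.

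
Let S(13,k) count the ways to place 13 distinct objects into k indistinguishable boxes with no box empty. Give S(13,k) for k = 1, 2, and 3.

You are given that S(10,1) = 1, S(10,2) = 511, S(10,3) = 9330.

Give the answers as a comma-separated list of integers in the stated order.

r11: T_11,1=1×1+0=1; T_11,2=2×511+1=1023; T_11,3=3×9330+511=28501
r12: T_12,1=1×1+0=1; T_12,2=2×1023+1=2047; T_12,3=3×28501+1023=86526
r13: T_13,1=1×1+0=1; T_13,2=2×2047+1=4095; T_13,3=3×86526+2047=261625
Read S(13,1) = 1, S(13,2) = 4095, S(13,3) = 261625.

1, 4095, 261625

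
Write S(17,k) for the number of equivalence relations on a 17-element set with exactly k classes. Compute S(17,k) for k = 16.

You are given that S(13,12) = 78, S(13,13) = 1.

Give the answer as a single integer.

136

[14] T[14,13]:13*1+78=91 · T[14,14]:14*0+1=1
[15] T[15,14]:14*1+91=105 · T[15,15]:15*0+1=1
[16] T[16,15]:15*1+105=120 · T[16,16]:16*0+1=1
[17] T[17,16]:16*1+120=136
Read S(17,16) = 136.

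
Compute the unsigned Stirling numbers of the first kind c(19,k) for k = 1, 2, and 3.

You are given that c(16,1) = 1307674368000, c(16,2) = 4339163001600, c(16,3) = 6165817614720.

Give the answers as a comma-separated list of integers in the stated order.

6402373705728000, 22376988058521600, 34012249593822720

row 17: T[17][1]=16·1307674368000+0=20922789888000  T[17][2]=16·4339163001600+1307674368000=70734282393600  T[17][3]=16·6165817614720+4339163001600=102992244837120
row 18: T[18][1]=17·20922789888000+0=355687428096000  T[18][2]=17·70734282393600+20922789888000=1223405590579200  T[18][3]=17·102992244837120+70734282393600=1821602444624640
row 19: T[19][1]=18·355687428096000+0=6402373705728000  T[19][2]=18·1223405590579200+355687428096000=22376988058521600  T[19][3]=18·1821602444624640+1223405590579200=34012249593822720
Read c(19,1) = 6402373705728000, c(19,2) = 22376988058521600, c(19,3) = 34012249593822720.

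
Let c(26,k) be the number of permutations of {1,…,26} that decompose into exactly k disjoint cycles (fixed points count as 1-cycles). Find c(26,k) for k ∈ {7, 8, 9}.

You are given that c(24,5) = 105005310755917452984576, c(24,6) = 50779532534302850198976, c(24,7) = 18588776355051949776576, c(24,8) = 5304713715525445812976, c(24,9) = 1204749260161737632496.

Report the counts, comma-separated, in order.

r25: T_25,6=24×50779532534302850198976+105005310755917452984576=1323714091579185857760000; T_25,7=24×18588776355051949776576+50779532534302850198976=496910165055549644836800; T_25,8=24×5304713715525445812976+18588776355051949776576=145901905527662649288000; T_25,9=24×1204749260161737632496+5304713715525445812976=34218695959407148992880
r26: T_26,7=25×496910165055549644836800+1323714091579185857760000=13746468217967926978680000; T_26,8=25×145901905527662649288000+496910165055549644836800=4144457803247115877036800; T_26,9=25×34218695959407148992880+145901905527662649288000=1001369304512841374110000
Read c(26,7) = 13746468217967926978680000, c(26,8) = 4144457803247115877036800, c(26,9) = 1001369304512841374110000.

13746468217967926978680000, 4144457803247115877036800, 1001369304512841374110000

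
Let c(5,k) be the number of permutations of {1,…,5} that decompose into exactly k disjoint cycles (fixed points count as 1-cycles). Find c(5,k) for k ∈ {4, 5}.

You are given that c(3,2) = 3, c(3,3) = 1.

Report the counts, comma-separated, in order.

10, 1

@4  (4,3):1·3+3→6, (4,4):0·3+1→1
@5  (5,4):1·4+6→10, (5,5):0·4+1→1
Read c(5,4) = 10, c(5,5) = 1.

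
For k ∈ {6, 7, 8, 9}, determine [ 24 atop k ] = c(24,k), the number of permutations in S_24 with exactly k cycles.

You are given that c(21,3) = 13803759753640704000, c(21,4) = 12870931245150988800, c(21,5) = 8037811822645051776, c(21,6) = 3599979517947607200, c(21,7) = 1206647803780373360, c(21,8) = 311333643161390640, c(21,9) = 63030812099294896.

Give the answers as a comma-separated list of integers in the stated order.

r22: T_22,4=21×12870931245150988800+13803759753640704000=284093315901811468800; T_22,5=21×8037811822645051776+12870931245150988800=181664979520697076096; T_22,6=21×3599979517947607200+8037811822645051776=83637381699544802976; T_22,7=21×1206647803780373360+3599979517947607200=28939583397335447760; T_22,8=21×311333643161390640+1206647803780373360=7744654310169576800; T_22,9=21×63030812099294896+311333643161390640=1634980697246583456
r23: T_23,5=22×181664979520697076096+284093315901811468800=4280722865357147142912; T_23,6=22×83637381699544802976+181664979520697076096=2021687376910682741568; T_23,7=22×28939583397335447760+83637381699544802976=720308216440924653696; T_23,8=22×7744654310169576800+28939583397335447760=199321978221066137360; T_23,9=22×1634980697246583456+7744654310169576800=43714229649594412832
r24: T_24,6=23×2021687376910682741568+4280722865357147142912=50779532534302850198976; T_24,7=23×720308216440924653696+2021687376910682741568=18588776355051949776576; T_24,8=23×199321978221066137360+720308216440924653696=5304713715525445812976; T_24,9=23×43714229649594412832+199321978221066137360=1204749260161737632496
Read c(24,6) = 50779532534302850198976, c(24,7) = 18588776355051949776576, c(24,8) = 5304713715525445812976, c(24,9) = 1204749260161737632496.

50779532534302850198976, 18588776355051949776576, 5304713715525445812976, 1204749260161737632496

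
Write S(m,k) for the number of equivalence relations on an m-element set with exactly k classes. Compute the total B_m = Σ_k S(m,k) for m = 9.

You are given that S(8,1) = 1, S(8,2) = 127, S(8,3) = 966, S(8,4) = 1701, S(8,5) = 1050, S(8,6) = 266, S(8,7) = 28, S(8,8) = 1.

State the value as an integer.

[9] T[9,1]:1*1+0=1 · T[9,2]:2*127+1=255 · T[9,3]:3*966+127=3025 · T[9,4]:4*1701+966=7770 · T[9,5]:5*1050+1701=6951 · T[9,6]:6*266+1050=2646 · T[9,7]:7*28+266=462 · T[9,8]:8*1+28=36 · T[9,9]:9*0+1=1
B_9 = ΣS(9,k) = 1+255+3025+7770+6951+2646+462+36+1 = 21147

21147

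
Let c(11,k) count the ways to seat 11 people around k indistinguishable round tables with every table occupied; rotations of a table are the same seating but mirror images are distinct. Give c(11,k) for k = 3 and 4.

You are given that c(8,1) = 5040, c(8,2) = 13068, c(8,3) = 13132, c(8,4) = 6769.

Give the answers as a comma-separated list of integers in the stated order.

12753576, 8409500

i=9: T(9,1)=0+8·5040=40320 | T(9,2)=5040+8·13068=109584 | T(9,3)=13068+8·13132=118124 | T(9,4)=13132+8·6769=67284
i=10: T(10,2)=40320+9·109584=1026576 | T(10,3)=109584+9·118124=1172700 | T(10,4)=118124+9·67284=723680
i=11: T(11,3)=1026576+10·1172700=12753576 | T(11,4)=1172700+10·723680=8409500
Read c(11,3) = 12753576, c(11,4) = 8409500.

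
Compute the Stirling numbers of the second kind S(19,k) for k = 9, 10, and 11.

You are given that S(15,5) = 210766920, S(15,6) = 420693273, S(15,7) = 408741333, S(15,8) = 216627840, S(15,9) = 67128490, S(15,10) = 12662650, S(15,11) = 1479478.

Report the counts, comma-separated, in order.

row 16: T[16][6]=6·420693273+210766920=2734926558  T[16][7]=7·408741333+420693273=3281882604  T[16][8]=8·216627840+408741333=2141764053  T[16][9]=9·67128490+216627840=820784250  T[16][10]=10·12662650+67128490=193754990  T[16][11]=11·1479478+12662650=28936908
row 17: T[17][7]=7·3281882604+2734926558=25708104786  T[17][8]=8·2141764053+3281882604=20415995028  T[17][9]=9·820784250+2141764053=9528822303  T[17][10]=10·193754990+820784250=2758334150  T[17][11]=11·28936908+193754990=512060978
row 18: T[18][8]=8·20415995028+25708104786=189036065010  T[18][9]=9·9528822303+20415995028=106175395755  T[18][10]=10·2758334150+9528822303=37112163803  T[18][11]=11·512060978+2758334150=8391004908
row 19: T[19][9]=9·106175395755+189036065010=1144614626805  T[19][10]=10·37112163803+106175395755=477297033785  T[19][11]=11·8391004908+37112163803=129413217791
Read S(19,9) = 1144614626805, S(19,10) = 477297033785, S(19,11) = 129413217791.

1144614626805, 477297033785, 129413217791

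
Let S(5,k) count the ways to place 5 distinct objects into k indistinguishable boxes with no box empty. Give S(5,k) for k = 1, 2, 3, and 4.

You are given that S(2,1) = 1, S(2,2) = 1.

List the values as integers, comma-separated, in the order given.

@3  (3,1):1·1+0→1, (3,2):1·2+1→3, (3,3):0·3+1→1
@4  (4,1):1·1+0→1, (4,2):3·2+1→7, (4,3):1·3+3→6, (4,4):0·4+1→1
@5  (5,1):1·1+0→1, (5,2):7·2+1→15, (5,3):6·3+7→25, (5,4):1·4+6→10
Read S(5,1) = 1, S(5,2) = 15, S(5,3) = 25, S(5,4) = 10.

1, 15, 25, 10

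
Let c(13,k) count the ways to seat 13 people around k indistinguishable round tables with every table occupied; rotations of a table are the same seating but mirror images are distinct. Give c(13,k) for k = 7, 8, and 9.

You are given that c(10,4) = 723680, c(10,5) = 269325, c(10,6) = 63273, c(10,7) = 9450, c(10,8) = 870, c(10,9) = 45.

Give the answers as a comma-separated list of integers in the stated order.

44990231, 6926634, 749463

r11: T_11,5=10×269325+723680=3416930; T_11,6=10×63273+269325=902055; T_11,7=10×9450+63273=157773; T_11,8=10×870+9450=18150; T_11,9=10×45+870=1320
r12: T_12,6=11×902055+3416930=13339535; T_12,7=11×157773+902055=2637558; T_12,8=11×18150+157773=357423; T_12,9=11×1320+18150=32670
r13: T_13,7=12×2637558+13339535=44990231; T_13,8=12×357423+2637558=6926634; T_13,9=12×32670+357423=749463
Read c(13,7) = 44990231, c(13,8) = 6926634, c(13,9) = 749463.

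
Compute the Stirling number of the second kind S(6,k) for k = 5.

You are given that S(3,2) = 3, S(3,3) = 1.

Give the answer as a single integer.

[4] T[4,3]:3*1+3=6 · T[4,4]:4*0+1=1
[5] T[5,4]:4*1+6=10 · T[5,5]:5*0+1=1
[6] T[6,5]:5*1+10=15
Read S(6,5) = 15.

15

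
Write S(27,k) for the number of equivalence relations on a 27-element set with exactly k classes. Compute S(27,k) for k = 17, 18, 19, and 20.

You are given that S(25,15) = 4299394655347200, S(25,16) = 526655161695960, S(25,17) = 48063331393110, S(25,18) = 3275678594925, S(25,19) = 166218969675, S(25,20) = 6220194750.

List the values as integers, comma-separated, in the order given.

35569317763922670, 3270191625210510, 229268487458010, 12246296312250

r26: T_26,16=16×526655161695960+4299394655347200=12725877242482560; T_26,17=17×48063331393110+526655161695960=1343731795378830; T_26,18=18×3275678594925+48063331393110=107025546101760; T_26,19=19×166218969675+3275678594925=6433839018750; T_26,20=20×6220194750+166218969675=290622864675
r27: T_27,17=17×1343731795378830+12725877242482560=35569317763922670; T_27,18=18×107025546101760+1343731795378830=3270191625210510; T_27,19=19×6433839018750+107025546101760=229268487458010; T_27,20=20×290622864675+6433839018750=12246296312250
Read S(27,17) = 35569317763922670, S(27,18) = 3270191625210510, S(27,19) = 229268487458010, S(27,20) = 12246296312250.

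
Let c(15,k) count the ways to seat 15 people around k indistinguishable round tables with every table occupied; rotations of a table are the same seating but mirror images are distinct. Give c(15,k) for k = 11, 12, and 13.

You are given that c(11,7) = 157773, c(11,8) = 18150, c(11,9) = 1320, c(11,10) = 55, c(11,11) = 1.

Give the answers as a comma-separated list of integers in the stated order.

[12] T[12,8]:11*18150+157773=357423 · T[12,9]:11*1320+18150=32670 · T[12,10]:11*55+1320=1925 · T[12,11]:11*1+55=66 · T[12,12]:11*0+1=1
[13] T[13,9]:12*32670+357423=749463 · T[13,10]:12*1925+32670=55770 · T[13,11]:12*66+1925=2717 · T[13,12]:12*1+66=78 · T[13,13]:12*0+1=1
[14] T[14,10]:13*55770+749463=1474473 · T[14,11]:13*2717+55770=91091 · T[14,12]:13*78+2717=3731 · T[14,13]:13*1+78=91
[15] T[15,11]:14*91091+1474473=2749747 · T[15,12]:14*3731+91091=143325 · T[15,13]:14*91+3731=5005
Read c(15,11) = 2749747, c(15,12) = 143325, c(15,13) = 5005.

2749747, 143325, 5005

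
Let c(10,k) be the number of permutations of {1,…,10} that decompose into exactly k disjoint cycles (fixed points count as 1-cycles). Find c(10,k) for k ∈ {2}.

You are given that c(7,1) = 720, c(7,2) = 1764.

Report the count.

1026576

r8: T_8,1=7×720+0=5040; T_8,2=7×1764+720=13068
r9: T_9,1=8×5040+0=40320; T_9,2=8×13068+5040=109584
r10: T_10,2=9×109584+40320=1026576
Read c(10,2) = 1026576.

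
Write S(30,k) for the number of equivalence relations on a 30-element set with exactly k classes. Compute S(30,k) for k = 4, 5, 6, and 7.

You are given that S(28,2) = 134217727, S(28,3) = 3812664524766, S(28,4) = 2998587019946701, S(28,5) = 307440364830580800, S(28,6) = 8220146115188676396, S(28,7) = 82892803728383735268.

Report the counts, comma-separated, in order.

48004081105038305, 7713000216608565075, 299310102746948685757, 4168916722553086402080

row 29: T[29][3]=3·3812664524766+134217727=11438127792025  T[29][4]=4·2998587019946701+3812664524766=11998160744311570  T[29][5]=5·307440364830580800+2998587019946701=1540200411172850701  T[29][6]=6·8220146115188676396+307440364830580800=49628317055962639176  T[29][7]=7·82892803728383735268+8220146115188676396=588469772213874823272
row 30: T[30][4]=4·11998160744311570+11438127792025=48004081105038305  T[30][5]=5·1540200411172850701+11998160744311570=7713000216608565075  T[30][6]=6·49628317055962639176+1540200411172850701=299310102746948685757  T[30][7]=7·588469772213874823272+49628317055962639176=4168916722553086402080
Read S(30,4) = 48004081105038305, S(30,5) = 7713000216608565075, S(30,6) = 299310102746948685757, S(30,7) = 4168916722553086402080.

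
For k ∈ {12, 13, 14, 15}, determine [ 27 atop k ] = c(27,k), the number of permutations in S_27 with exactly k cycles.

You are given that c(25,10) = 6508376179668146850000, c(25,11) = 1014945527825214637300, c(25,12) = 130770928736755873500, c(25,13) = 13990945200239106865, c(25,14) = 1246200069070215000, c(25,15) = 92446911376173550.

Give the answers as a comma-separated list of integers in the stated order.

143271701777645411127300, 16778377273555183648050, 1654339178844590073615, 137637641117332879365

r26: T_26,11=25×1014945527825214637300+6508376179668146850000=31882014375298512782500; T_26,12=25×130770928736755873500+1014945527825214637300=4284218746244111474800; T_26,13=25×13990945200239106865+130770928736755873500=480544558742733545125; T_26,14=25×1246200069070215000+13990945200239106865=45145946926994481865; T_26,15=25×92446911376173550+1246200069070215000=3557372853474553750
r27: T_27,12=26×4284218746244111474800+31882014375298512782500=143271701777645411127300; T_27,13=26×480544558742733545125+4284218746244111474800=16778377273555183648050; T_27,14=26×45145946926994481865+480544558742733545125=1654339178844590073615; T_27,15=26×3557372853474553750+45145946926994481865=137637641117332879365
Read c(27,12) = 143271701777645411127300, c(27,13) = 16778377273555183648050, c(27,14) = 1654339178844590073615, c(27,15) = 137637641117332879365.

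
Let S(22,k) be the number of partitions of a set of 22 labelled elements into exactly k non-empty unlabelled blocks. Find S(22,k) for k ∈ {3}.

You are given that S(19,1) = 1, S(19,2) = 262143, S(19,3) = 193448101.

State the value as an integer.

r20: T_20,1=1×1+0=1; T_20,2=2×262143+1=524287; T_20,3=3×193448101+262143=580606446
r21: T_21,2=2×524287+1=1048575; T_21,3=3×580606446+524287=1742343625
r22: T_22,3=3×1742343625+1048575=5228079450
Read S(22,3) = 5228079450.

5228079450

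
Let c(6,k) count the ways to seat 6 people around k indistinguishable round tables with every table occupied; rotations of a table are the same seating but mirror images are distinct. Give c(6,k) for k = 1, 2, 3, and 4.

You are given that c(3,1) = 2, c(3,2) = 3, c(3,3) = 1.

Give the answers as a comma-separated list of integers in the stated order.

120, 274, 225, 85

[4] T[4,1]:3*2+0=6 · T[4,2]:3*3+2=11 · T[4,3]:3*1+3=6 · T[4,4]:3*0+1=1
[5] T[5,1]:4*6+0=24 · T[5,2]:4*11+6=50 · T[5,3]:4*6+11=35 · T[5,4]:4*1+6=10
[6] T[6,1]:5*24+0=120 · T[6,2]:5*50+24=274 · T[6,3]:5*35+50=225 · T[6,4]:5*10+35=85
Read c(6,1) = 120, c(6,2) = 274, c(6,3) = 225, c(6,4) = 85.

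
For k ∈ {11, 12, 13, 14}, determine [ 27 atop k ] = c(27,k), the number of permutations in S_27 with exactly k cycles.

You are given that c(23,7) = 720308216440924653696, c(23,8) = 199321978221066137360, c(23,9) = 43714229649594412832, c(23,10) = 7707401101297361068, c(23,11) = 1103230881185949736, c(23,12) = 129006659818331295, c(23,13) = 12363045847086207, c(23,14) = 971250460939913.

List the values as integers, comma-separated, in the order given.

r24: T_24,8=23×199321978221066137360+720308216440924653696=5304713715525445812976; T_24,9=23×43714229649594412832+199321978221066137360=1204749260161737632496; T_24,10=23×7707401101297361068+43714229649594412832=220984454979433717396; T_24,11=23×1103230881185949736+7707401101297361068=33081711368574204996; T_24,12=23×129006659818331295+1103230881185949736=4070384057007569521; T_24,13=23×12363045847086207+129006659818331295=413356714301314056; T_24,14=23×971250460939913+12363045847086207=34701806448704206
r25: T_25,9=24×1204749260161737632496+5304713715525445812976=34218695959407148992880; T_25,10=24×220984454979433717396+1204749260161737632496=6508376179668146850000; T_25,11=24×33081711368574204996+220984454979433717396=1014945527825214637300; T_25,12=24×4070384057007569521+33081711368574204996=130770928736755873500; T_25,13=24×413356714301314056+4070384057007569521=13990945200239106865; T_25,14=24×34701806448704206+413356714301314056=1246200069070215000
r26: T_26,10=25×6508376179668146850000+34218695959407148992880=196928100451110820242880; T_26,11=25×1014945527825214637300+6508376179668146850000=31882014375298512782500; T_26,12=25×130770928736755873500+1014945527825214637300=4284218746244111474800; T_26,13=25×13990945200239106865+130770928736755873500=480544558742733545125; T_26,14=25×1246200069070215000+13990945200239106865=45145946926994481865
r27: T_27,11=26×31882014375298512782500+196928100451110820242880=1025860474208872152587880; T_27,12=26×4284218746244111474800+31882014375298512782500=143271701777645411127300; T_27,13=26×480544558742733545125+4284218746244111474800=16778377273555183648050; T_27,14=26×45145946926994481865+480544558742733545125=1654339178844590073615
Read c(27,11) = 1025860474208872152587880, c(27,12) = 143271701777645411127300, c(27,13) = 16778377273555183648050, c(27,14) = 1654339178844590073615.

1025860474208872152587880, 143271701777645411127300, 16778377273555183648050, 1654339178844590073615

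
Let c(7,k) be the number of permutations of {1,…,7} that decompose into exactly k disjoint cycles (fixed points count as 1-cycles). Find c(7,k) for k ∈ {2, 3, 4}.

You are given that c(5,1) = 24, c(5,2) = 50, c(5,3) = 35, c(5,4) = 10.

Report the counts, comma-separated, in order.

[6] T[6,1]:5*24+0=120 · T[6,2]:5*50+24=274 · T[6,3]:5*35+50=225 · T[6,4]:5*10+35=85
[7] T[7,2]:6*274+120=1764 · T[7,3]:6*225+274=1624 · T[7,4]:6*85+225=735
Read c(7,2) = 1764, c(7,3) = 1624, c(7,4) = 735.

1764, 1624, 735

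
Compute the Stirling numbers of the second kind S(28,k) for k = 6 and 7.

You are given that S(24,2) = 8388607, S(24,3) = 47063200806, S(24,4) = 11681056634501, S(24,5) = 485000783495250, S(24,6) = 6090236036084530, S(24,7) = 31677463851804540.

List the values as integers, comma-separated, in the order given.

8220146115188676396, 82892803728383735268

@25  (25,3):47063200806·3+8388607→141197991025, (25,4):11681056634501·4+47063200806→46771289738810, (25,5):485000783495250·5+11681056634501→2436684974110751, (25,6):6090236036084530·6+485000783495250→37026417000002430, (25,7):31677463851804540·7+6090236036084530→227832482998716310
@26  (26,4):46771289738810·4+141197991025→187226356946265, (26,5):2436684974110751·5+46771289738810→12230196160292565, (26,6):37026417000002430·6+2436684974110751→224595186974125331, (26,7):227832482998716310·7+37026417000002430→1631853797991016600
@27  (27,5):12230196160292565·5+187226356946265→61338207158409090, (27,6):224595186974125331·6+12230196160292565→1359801318005044551, (27,7):1631853797991016600·7+224595186974125331→11647571772911241531
@28  (28,6):1359801318005044551·6+61338207158409090→8220146115188676396, (28,7):11647571772911241531·7+1359801318005044551→82892803728383735268
Read S(28,6) = 8220146115188676396, S(28,7) = 82892803728383735268.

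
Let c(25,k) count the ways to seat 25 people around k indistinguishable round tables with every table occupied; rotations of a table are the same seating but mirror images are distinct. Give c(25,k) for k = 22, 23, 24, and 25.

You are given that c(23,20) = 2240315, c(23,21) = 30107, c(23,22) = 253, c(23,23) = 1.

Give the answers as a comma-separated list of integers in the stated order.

3795000, 42550, 300, 1

r24: T_24,21=23×30107+2240315=2932776; T_24,22=23×253+30107=35926; T_24,23=23×1+253=276; T_24,24=23×0+1=1
r25: T_25,22=24×35926+2932776=3795000; T_25,23=24×276+35926=42550; T_25,24=24×1+276=300; T_25,25=24×0+1=1
Read c(25,22) = 3795000, c(25,23) = 42550, c(25,24) = 300, c(25,25) = 1.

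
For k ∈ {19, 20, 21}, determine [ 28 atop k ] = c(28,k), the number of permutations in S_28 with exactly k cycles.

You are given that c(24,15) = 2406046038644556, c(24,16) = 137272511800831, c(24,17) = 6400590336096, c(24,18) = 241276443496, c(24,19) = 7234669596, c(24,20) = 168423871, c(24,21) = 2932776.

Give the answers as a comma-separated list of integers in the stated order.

i=25: T(25,16)=2406046038644556+24·137272511800831=5700586321864500 | T(25,17)=137272511800831+24·6400590336096=290886679867135 | T(25,18)=6400590336096+24·241276443496=12191224980000 | T(25,19)=241276443496+24·7234669596=414908513800 | T(25,20)=7234669596+24·168423871=11276842500 | T(25,21)=168423871+24·2932776=238810495
i=26: T(26,17)=5700586321864500+25·290886679867135=12972753318542875 | T(26,18)=290886679867135+25·12191224980000=595667304367135 | T(26,19)=12191224980000+25·414908513800=22563937825000 | T(26,20)=414908513800+25·11276842500=696829576300 | T(26,21)=11276842500+25·238810495=17247104875
i=27: T(27,18)=12972753318542875+26·595667304367135=28460103232088385 | T(27,19)=595667304367135+26·22563937825000=1182329687817135 | T(27,20)=22563937825000+26·696829576300=40681506808800 | T(27,21)=696829576300+26·17247104875=1145254303050
i=28: T(28,19)=28460103232088385+27·1182329687817135=60383004803151030 | T(28,20)=1182329687817135+27·40681506808800=2280730371654735 | T(28,21)=40681506808800+27·1145254303050=71603372991150
Read c(28,19) = 60383004803151030, c(28,20) = 2280730371654735, c(28,21) = 71603372991150.

60383004803151030, 2280730371654735, 71603372991150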